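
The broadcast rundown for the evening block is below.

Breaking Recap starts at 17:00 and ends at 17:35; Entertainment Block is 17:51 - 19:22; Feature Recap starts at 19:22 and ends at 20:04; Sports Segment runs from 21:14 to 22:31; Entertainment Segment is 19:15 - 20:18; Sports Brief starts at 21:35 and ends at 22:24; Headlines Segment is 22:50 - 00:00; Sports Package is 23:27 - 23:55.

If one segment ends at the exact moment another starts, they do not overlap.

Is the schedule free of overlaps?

No

Sorted by start: Breaking Recap, Entertainment Block, Entertainment Segment, Feature Recap, Sports Segment, Sports Brief, Headlines Segment, Sports Package.
Entertainment Block starts after Breaking Recap ends; Breaking Recap is clear from here.
Entertainment Segment starts before Entertainment Block ends → Entertainment Block and Entertainment Segment overlap.
That's a conflict, so the schedule is not conflict-free.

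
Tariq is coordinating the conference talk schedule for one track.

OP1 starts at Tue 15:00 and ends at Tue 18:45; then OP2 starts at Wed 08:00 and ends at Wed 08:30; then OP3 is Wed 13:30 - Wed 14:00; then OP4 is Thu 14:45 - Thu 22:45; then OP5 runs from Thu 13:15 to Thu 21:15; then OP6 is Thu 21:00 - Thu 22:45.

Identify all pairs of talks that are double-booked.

OP4 & OP5, OP4 & OP6, OP5 & OP6

Check each pair: they overlap iff neither finishes before the other starts.
Sorted by start: OP1, OP2, OP3, OP5, OP4, OP6.
OP2 starts after OP1 ends; OP1 is clear from here.
OP3 starts after OP2 ends; OP2 is clear from here.
OP5 starts after OP3 ends; OP3 is clear from here.
OP4 starts before OP5 ends → OP5 and OP4 overlap.
OP6 starts before OP5 ends → OP5 and OP6 overlap.
OP6 starts before OP4 ends → OP4 and OP6 overlap.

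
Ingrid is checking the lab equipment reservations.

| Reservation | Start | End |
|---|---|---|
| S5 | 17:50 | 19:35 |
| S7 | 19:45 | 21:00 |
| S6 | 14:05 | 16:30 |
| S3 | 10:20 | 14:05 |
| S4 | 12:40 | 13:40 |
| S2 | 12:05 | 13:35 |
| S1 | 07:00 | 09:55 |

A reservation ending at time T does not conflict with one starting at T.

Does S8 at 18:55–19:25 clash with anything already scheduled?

S1: ends 09:55 at or before S8 starts 18:55 → clear.
S3: ends 14:05 at or before S8 starts 18:55 → clear.
S2: ends 13:35 at or before S8 starts 18:55 → clear.
S4: ends 13:40 at or before S8 starts 18:55 → clear.
S6: ends 16:30 at or before S8 starts 18:55 → clear.
S5: starts 17:50 before S8 ends 19:25, and ends 19:35 after S8 starts 18:55 → overlap.
S7: starts 19:45 at or after S8 ends 19:25 → clear.
S8 overlaps S5.

Yes — it overlaps S5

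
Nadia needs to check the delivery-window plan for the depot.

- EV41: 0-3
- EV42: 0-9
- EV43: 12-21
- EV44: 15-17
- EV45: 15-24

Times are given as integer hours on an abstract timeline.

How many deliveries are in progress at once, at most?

Walk through starts and ends in time order (an end at T is processed before a start at T):
0 start EV41 → 1
0 start EV42 → 2
3 end EV41 → 1
9 end EV42 → 0
12 start EV43 → 1
15 start EV44 → 2
15 start EV45 → 3
17 end EV44 → 2
21 end EV43 → 1
24 end EV45 → 0
Peak is 3, at 15 (EV43, EV44, EV45).

3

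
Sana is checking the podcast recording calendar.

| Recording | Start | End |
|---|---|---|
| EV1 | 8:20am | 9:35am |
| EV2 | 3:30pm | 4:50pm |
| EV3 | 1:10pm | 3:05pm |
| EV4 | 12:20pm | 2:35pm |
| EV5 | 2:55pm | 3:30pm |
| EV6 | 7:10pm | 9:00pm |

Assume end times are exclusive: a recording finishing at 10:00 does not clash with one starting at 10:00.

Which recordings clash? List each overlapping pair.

EV3 & EV4, EV3 & EV5

Sorted by start: EV1, EV4, EV3, EV5, EV2, EV6.
EV4 starts after EV1 ends, so EV1 has no further overlaps.
EV3 starts before EV4 ends → EV4 and EV3 overlap.
EV5 starts after EV4 ends, so EV4 has no further overlaps.
EV5 starts before EV3 ends → EV3 and EV5 overlap.
EV2 starts after EV3 ends, so EV3 has no further overlaps.
EV2 starts exactly when EV5 ends (back-to-back, no overlap), so EV5 has no further overlaps.
EV6 starts after EV2 ends.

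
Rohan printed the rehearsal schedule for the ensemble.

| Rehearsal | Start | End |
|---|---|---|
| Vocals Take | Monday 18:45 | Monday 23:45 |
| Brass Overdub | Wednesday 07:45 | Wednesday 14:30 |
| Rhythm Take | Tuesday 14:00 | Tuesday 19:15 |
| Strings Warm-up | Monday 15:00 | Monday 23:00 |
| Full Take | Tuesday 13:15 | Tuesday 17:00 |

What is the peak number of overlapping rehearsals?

2

Sort all start/end points and keep a running count:
Monday 15:00 start Strings Warm-up → 1
Monday 18:45 start Vocals Take → 2
Monday 23:00 end Strings Warm-up → 1
Monday 23:45 end Vocals Take → 0
Tuesday 13:15 start Full Take → 1
Tuesday 14:00 start Rhythm Take → 2
Tuesday 17:00 end Full Take → 1
Tuesday 19:15 end Rhythm Take → 0
Wednesday 07:45 start Brass Overdub → 1
Wednesday 14:30 end Brass Overdub → 0
Peak is 2, at Monday 18:45 (Strings Warm-up, Vocals Take).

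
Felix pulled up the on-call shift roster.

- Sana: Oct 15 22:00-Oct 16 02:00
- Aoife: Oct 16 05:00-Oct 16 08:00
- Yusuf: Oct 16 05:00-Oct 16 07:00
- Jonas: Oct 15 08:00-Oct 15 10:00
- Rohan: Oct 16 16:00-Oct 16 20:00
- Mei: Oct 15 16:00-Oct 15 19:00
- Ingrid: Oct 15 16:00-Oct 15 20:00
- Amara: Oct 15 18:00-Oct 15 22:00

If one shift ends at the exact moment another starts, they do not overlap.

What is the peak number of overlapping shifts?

Sweep the timeline, counting +1 at each start and −1 at each end (ends before starts at a tie):
Oct 15 08:00 start Jonas → 1
Oct 15 10:00 end Jonas → 0
Oct 15 16:00 start Ingrid → 1
Oct 15 16:00 start Mei → 2
Oct 15 18:00 start Amara → 3
Oct 15 19:00 end Mei → 2
Oct 15 20:00 end Ingrid → 1
Oct 15 22:00 end Amara → 0
Oct 15 22:00 start Sana → 1
Oct 16 02:00 end Sana → 0
Oct 16 05:00 start Aoife → 1
Oct 16 05:00 start Yusuf → 2
Oct 16 07:00 end Yusuf → 1
Oct 16 08:00 end Aoife → 0
Oct 16 16:00 start Rohan → 1
Oct 16 20:00 end Rohan → 0
Peak is 3, at Oct 15 18:00 (Amara, Ingrid, Mei).

3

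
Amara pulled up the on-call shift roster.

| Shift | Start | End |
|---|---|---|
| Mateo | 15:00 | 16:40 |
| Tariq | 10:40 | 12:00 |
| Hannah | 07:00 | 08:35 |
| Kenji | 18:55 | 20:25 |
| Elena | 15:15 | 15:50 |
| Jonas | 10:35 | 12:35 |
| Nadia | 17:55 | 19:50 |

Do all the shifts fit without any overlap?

Sorted by start: Hannah, Jonas, Tariq, Mateo, Elena, Nadia, Kenji.
Jonas starts after Hannah ends, so Hannah has no further overlaps.
Tariq starts before Jonas ends → Jonas and Tariq overlap.
That's a conflict, so the schedule is not conflict-free.

No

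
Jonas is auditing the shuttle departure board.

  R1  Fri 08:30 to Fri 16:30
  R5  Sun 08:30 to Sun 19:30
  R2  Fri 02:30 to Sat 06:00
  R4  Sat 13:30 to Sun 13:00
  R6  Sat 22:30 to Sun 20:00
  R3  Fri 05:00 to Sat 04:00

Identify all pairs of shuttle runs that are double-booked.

R1 & R2, R1 & R3, R2 & R3, R4 & R5, R4 & R6, R5 & R6

Sorted by start: R2, R3, R1, R4, R6, R5.
R3 starts before R2 ends → R2 and R3 overlap.
R1 starts before R2 ends → R2 and R1 overlap.
R4 starts after R2 ends; R2 is clear from here.
R1 starts before R3 ends → R3 and R1 overlap.
R4 starts after R3 ends; R3 is clear from here.
R4 starts after R1 ends; R1 is clear from here.
R6 starts before R4 ends → R4 and R6 overlap.
R5 starts before R4 ends → R4 and R5 overlap.
R5 starts before R6 ends → R6 and R5 overlap.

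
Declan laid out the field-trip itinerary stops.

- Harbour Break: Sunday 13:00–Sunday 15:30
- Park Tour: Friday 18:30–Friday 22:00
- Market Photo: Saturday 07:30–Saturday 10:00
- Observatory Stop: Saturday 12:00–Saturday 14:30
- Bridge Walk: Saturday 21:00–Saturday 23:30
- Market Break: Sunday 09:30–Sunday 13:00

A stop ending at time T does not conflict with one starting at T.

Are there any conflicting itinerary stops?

Sorted by start: Park Tour, Market Photo, Observatory Stop, Bridge Walk, Market Break, Harbour Break.
Market Photo starts after Park Tour ends; Park Tour is clear from here.
Observatory Stop starts after Market Photo ends; Market Photo is clear from here.
Bridge Walk starts after Observatory Stop ends; Observatory Stop is clear from here.
Market Break starts after Bridge Walk ends; Bridge Walk is clear from here.
Harbour Break starts exactly when Market Break ends (back-to-back, no overlap).
Every pair is clear; the schedule has no overlaps.

No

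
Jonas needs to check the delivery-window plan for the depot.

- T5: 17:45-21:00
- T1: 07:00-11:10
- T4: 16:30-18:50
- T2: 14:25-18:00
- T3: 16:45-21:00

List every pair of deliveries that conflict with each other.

T2 & T3, T2 & T4, T2 & T5, T3 & T4, T3 & T5, T4 & T5

Sorted by start: T1, T2, T4, T3, T5.
T2 starts after T1 ends, so T1 has no further overlaps.
T4 starts before T2 ends → T2 and T4 overlap.
T3 starts before T2 ends → T2 and T3 overlap.
T5 starts before T2 ends → T2 and T5 overlap.
T3 starts before T4 ends → T4 and T3 overlap.
T5 starts before T4 ends → T4 and T5 overlap.
T5 starts before T3 ends → T3 and T5 overlap.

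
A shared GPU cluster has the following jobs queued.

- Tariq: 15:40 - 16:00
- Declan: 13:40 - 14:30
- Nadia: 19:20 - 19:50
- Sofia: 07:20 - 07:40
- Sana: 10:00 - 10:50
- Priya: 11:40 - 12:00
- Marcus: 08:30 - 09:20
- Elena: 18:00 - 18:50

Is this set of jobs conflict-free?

Sorted by start: Sofia, Marcus, Sana, Priya, Declan, Tariq, Elena, Nadia.
Marcus starts after Sofia ends; Sofia is clear from here.
Sana starts after Marcus ends; Marcus is clear from here.
Priya starts after Sana ends; Sana is clear from here.
Declan starts after Priya ends; Priya is clear from here.
Tariq starts after Declan ends; Declan is clear from here.
Elena starts after Tariq ends; Tariq is clear from here.
Nadia starts after Elena ends.
Every pair is clear; the schedule has no overlaps.

Yes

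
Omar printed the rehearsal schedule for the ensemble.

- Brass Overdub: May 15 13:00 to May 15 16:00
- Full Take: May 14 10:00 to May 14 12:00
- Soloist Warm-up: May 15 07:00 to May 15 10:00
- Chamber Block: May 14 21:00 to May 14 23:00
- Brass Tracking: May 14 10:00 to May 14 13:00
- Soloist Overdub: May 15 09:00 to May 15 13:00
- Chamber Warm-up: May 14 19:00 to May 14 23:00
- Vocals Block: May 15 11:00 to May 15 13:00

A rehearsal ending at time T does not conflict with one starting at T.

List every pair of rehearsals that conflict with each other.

Sorted by start: Full Take, Brass Tracking, Chamber Warm-up, Chamber Block, Soloist Warm-up, Soloist Overdub, Vocals Block, Brass Overdub.
Brass Tracking starts before Full Take ends → Full Take and Brass Tracking overlap.
Chamber Warm-up starts after Full Take ends, so nothing later overlaps Full Take either.
Chamber Warm-up starts after Brass Tracking ends, so nothing later overlaps Brass Tracking either.
Chamber Block starts before Chamber Warm-up ends → Chamber Warm-up and Chamber Block overlap.
Soloist Warm-up starts after Chamber Warm-up ends, so nothing later overlaps Chamber Warm-up either.
Soloist Warm-up starts after Chamber Block ends, so nothing later overlaps Chamber Block either.
Soloist Overdub starts before Soloist Warm-up ends → Soloist Warm-up and Soloist Overdub overlap.
Vocals Block starts after Soloist Warm-up ends, so nothing later overlaps Soloist Warm-up either.
Vocals Block starts before Soloist Overdub ends → Soloist Overdub and Vocals Block overlap.
Brass Overdub starts exactly when Soloist Overdub ends (back-to-back, no overlap).
Brass Overdub starts exactly when Vocals Block ends (back-to-back, no overlap).

Brass Tracking & Full Take, Chamber Block & Chamber Warm-up, Soloist Overdub & Soloist Warm-up, Soloist Overdub & Vocals Block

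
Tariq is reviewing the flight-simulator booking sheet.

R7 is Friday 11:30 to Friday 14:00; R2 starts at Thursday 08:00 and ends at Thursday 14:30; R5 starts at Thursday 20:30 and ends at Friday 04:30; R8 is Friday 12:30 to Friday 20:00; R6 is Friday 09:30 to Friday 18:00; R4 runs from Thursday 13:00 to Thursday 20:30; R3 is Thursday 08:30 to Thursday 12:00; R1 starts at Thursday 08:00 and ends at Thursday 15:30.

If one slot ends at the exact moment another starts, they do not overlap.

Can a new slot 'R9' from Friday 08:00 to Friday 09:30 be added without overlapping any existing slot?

R1: ends Thursday 15:30 at or before R9 starts Friday 08:00 → clear.
R2: ends Thursday 14:30 at or before R9 starts Friday 08:00 → clear.
R3: ends Thursday 12:00 at or before R9 starts Friday 08:00 → clear.
R4: ends Thursday 20:30 at or before R9 starts Friday 08:00 → clear.
R5: ends Friday 04:30 at or before R9 starts Friday 08:00 → clear.
R6: starts Friday 09:30 at or after R9 ends Friday 09:30 → clear.
R7: starts Friday 11:30 at or after R9 ends Friday 09:30 → clear.
R8: starts Friday 12:30 at or after R9 ends Friday 09:30 → clear.

Yes — the slot is free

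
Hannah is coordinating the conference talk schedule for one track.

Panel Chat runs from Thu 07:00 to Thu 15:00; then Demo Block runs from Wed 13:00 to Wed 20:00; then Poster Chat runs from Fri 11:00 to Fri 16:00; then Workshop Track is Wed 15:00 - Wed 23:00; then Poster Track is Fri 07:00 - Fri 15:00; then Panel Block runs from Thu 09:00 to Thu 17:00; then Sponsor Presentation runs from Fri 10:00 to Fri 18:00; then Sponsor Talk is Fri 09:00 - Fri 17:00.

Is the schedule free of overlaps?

Sorted by start: Demo Block, Workshop Track, Panel Chat, Panel Block, Poster Track, Sponsor Talk, Sponsor Presentation, Poster Chat.
Workshop Track starts before Demo Block ends → Demo Block and Workshop Track overlap.
That's a conflict, so the schedule is not conflict-free.

No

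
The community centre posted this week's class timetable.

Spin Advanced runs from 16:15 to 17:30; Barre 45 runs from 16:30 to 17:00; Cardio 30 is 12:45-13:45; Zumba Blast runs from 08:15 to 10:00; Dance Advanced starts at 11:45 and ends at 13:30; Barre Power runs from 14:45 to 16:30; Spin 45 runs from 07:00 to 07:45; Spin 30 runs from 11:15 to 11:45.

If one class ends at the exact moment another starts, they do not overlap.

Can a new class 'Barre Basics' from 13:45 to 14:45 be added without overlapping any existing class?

Spin 45: ends 07:45 at or before Barre Basics starts 13:45 → clear.
Zumba Blast: ends 10:00 at or before Barre Basics starts 13:45 → clear.
Spin 30: ends 11:45 at or before Barre Basics starts 13:45 → clear.
Dance Advanced: ends 13:30 at or before Barre Basics starts 13:45 → clear.
Cardio 30: ends 13:45 at or before Barre Basics starts 13:45 → clear.
Barre Power: starts 14:45 at or after Barre Basics ends 14:45 → clear.
Spin Advanced: starts 16:15 at or after Barre Basics ends 14:45 → clear.
Barre 45: starts 16:30 at or after Barre Basics ends 14:45 → clear.

Yes — the slot is free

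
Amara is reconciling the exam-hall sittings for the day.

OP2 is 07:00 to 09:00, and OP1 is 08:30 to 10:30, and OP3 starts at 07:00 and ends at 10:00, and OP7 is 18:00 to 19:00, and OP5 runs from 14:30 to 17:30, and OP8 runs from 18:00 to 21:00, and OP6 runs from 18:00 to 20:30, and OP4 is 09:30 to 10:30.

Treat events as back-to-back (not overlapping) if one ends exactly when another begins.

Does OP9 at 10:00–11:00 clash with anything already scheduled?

Yes — it overlaps OP1, OP4

OP2: ends 09:00 at or before OP9 starts 10:00 → clear.
OP3: ends 10:00 at or before OP9 starts 10:00 → clear.
OP1: starts 08:30 before OP9 ends 11:00, and ends 10:30 after OP9 starts 10:00 → overlap.
OP4: starts 09:30 before OP9 ends 11:00, and ends 10:30 after OP9 starts 10:00 → overlap.
OP5: starts 14:30 at or after OP9 ends 11:00 → clear.
OP6: starts 18:00 at or after OP9 ends 11:00 → clear.
OP7: starts 18:00 at or after OP9 ends 11:00 → clear.
OP8: starts 18:00 at or after OP9 ends 11:00 → clear.
OP9 overlaps OP1, OP4.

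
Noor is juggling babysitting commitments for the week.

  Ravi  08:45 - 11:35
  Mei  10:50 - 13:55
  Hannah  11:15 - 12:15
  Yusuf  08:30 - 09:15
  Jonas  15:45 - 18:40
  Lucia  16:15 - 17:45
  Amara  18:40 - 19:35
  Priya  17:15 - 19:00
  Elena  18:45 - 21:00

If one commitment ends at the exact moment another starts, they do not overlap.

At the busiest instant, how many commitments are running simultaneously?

3

Sort all start/end points and keep a running count:
08:30 start Yusuf → 1
08:45 start Ravi → 2
09:15 end Yusuf → 1
10:50 start Mei → 2
11:15 start Hannah → 3
11:35 end Ravi → 2
12:15 end Hannah → 1
13:55 end Mei → 0
15:45 start Jonas → 1
16:15 start Lucia → 2
17:15 start Priya → 3
17:45 end Lucia → 2
18:40 end Jonas → 1
18:40 start Amara → 2
18:45 start Elena → 3
19:00 end Priya → 2
19:35 end Amara → 1
21:00 end Elena → 0
Peak is 3, at 11:15 (Hannah, Mei, Ravi).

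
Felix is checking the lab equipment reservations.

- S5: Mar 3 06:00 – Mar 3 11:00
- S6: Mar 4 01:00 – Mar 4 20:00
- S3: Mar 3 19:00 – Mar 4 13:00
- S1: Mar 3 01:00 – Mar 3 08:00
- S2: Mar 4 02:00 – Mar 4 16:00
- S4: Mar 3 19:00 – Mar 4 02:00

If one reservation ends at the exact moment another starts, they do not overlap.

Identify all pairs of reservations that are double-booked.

Two intervals overlap when each starts before the other ends.
Sorted by start: S1, S5, S3, S4, S6, S2.
S5 starts before S1 ends → S1 and S5 overlap.
S3 starts after S1 ends, so S1 has no further overlaps.
S3 starts after S5 ends, so S5 has no further overlaps.
S4 starts before S3 ends → S3 and S4 overlap.
S6 starts before S3 ends → S3 and S6 overlap.
S2 starts before S3 ends → S3 and S2 overlap.
S6 starts before S4 ends → S4 and S6 overlap.
S2 starts exactly when S4 ends (back-to-back, no overlap).
S2 starts before S6 ends → S6 and S2 overlap.

S1 & S5, S2 & S3, S2 & S6, S3 & S4, S3 & S6, S4 & S6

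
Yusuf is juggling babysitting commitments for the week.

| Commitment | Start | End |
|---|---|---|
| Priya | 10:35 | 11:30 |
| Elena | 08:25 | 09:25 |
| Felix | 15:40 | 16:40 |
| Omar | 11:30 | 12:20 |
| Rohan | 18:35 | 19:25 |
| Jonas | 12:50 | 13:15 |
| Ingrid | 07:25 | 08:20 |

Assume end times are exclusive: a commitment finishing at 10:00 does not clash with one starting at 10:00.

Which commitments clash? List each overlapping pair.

no conflicts

Two intervals overlap when each starts before the other ends.
Sorted by start: Ingrid, Elena, Priya, Omar, Jonas, Felix, Rohan.
Elena starts after Ingrid ends; Ingrid is clear from here.
Priya starts after Elena ends; Elena is clear from here.
Omar starts exactly when Priya ends (back-to-back, no overlap); Priya is clear from here.
Jonas starts after Omar ends; Omar is clear from here.
Felix starts after Jonas ends; Jonas is clear from here.
Rohan starts after Felix ends.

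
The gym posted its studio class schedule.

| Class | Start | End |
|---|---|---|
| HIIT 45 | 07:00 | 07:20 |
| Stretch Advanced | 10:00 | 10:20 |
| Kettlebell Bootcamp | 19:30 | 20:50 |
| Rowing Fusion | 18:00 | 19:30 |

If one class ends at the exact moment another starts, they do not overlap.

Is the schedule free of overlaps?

Yes

Sorted by start: HIIT 45, Stretch Advanced, Rowing Fusion, Kettlebell Bootcamp.
Stretch Advanced starts after HIIT 45 ends, so nothing later overlaps HIIT 45 either.
Rowing Fusion starts after Stretch Advanced ends, so nothing later overlaps Stretch Advanced either.
Kettlebell Bootcamp starts exactly when Rowing Fusion ends (back-to-back, no overlap).
Every pair is clear; the schedule has no overlaps.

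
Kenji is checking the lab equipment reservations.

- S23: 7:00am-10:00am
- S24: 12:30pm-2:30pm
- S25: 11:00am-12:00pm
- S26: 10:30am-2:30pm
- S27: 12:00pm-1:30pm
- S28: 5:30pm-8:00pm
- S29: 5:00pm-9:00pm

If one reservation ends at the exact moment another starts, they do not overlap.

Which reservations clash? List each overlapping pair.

S24 & S26, S24 & S27, S25 & S26, S26 & S27, S28 & S29

Two intervals overlap when each starts before the other ends.
Sorted by start: S23, S26, S25, S27, S24, S29, S28.
S26 starts after S23 ends, so nothing later overlaps S23 either.
S25 starts before S26 ends → S26 and S25 overlap.
S27 starts before S26 ends → S26 and S27 overlap.
S24 starts before S26 ends → S26 and S24 overlap.
S29 starts after S26 ends, so nothing later overlaps S26 either.
S27 starts exactly when S25 ends (back-to-back, no overlap), so nothing later overlaps S25 either.
S24 starts before S27 ends → S27 and S24 overlap.
S29 starts after S27 ends, so nothing later overlaps S27 either.
S29 starts after S24 ends, so nothing later overlaps S24 either.
S28 starts before S29 ends → S29 and S28 overlap.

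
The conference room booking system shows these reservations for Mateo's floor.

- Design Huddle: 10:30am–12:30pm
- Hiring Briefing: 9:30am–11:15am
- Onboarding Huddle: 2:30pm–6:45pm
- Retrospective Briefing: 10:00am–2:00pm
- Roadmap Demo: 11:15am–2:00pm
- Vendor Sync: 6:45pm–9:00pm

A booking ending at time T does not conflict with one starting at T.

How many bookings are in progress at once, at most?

Sort all start/end points and keep a running count:
9:30am start Hiring Briefing → 1
10:00am start Retrospective Briefing → 2
10:30am start Design Huddle → 3
11:15am end Hiring Briefing → 2
11:15am start Roadmap Demo → 3
12:30pm end Design Huddle → 2
2:00pm end Retrospective Briefing → 1
2:00pm end Roadmap Demo → 0
2:30pm start Onboarding Huddle → 1
6:45pm end Onboarding Huddle → 0
6:45pm start Vendor Sync → 1
9:00pm end Vendor Sync → 0
Peak is 3, at 10:30am (Design Huddle, Hiring Briefing, Retrospective Briefing).

3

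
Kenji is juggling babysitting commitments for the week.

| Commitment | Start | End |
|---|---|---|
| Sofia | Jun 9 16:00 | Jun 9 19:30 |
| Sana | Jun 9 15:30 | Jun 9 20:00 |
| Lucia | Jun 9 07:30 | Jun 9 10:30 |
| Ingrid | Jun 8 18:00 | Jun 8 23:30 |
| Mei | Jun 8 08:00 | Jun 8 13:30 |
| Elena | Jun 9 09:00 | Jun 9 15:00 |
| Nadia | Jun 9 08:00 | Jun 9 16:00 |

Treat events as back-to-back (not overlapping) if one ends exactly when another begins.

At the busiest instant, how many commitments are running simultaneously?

Sweep the timeline, counting +1 at each start and −1 at each end (ends before starts at a tie):
Jun 8 08:00 start Mei → 1
Jun 8 13:30 end Mei → 0
Jun 8 18:00 start Ingrid → 1
Jun 8 23:30 end Ingrid → 0
Jun 9 07:30 start Lucia → 1
Jun 9 08:00 start Nadia → 2
Jun 9 09:00 start Elena → 3
Jun 9 10:30 end Lucia → 2
Jun 9 15:00 end Elena → 1
Jun 9 15:30 start Sana → 2
Jun 9 16:00 end Nadia → 1
Jun 9 16:00 start Sofia → 2
Jun 9 19:30 end Sofia → 1
Jun 9 20:00 end Sana → 0
Peak is 3, at Jun 9 09:00 (Elena, Lucia, Nadia).

3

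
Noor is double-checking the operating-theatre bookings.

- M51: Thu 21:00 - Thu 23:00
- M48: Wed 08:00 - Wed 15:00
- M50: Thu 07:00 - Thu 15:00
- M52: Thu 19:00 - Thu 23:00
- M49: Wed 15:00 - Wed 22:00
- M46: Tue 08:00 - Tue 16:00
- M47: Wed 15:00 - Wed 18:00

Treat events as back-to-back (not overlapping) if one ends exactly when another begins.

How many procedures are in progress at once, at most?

Sort all start/end points and keep a running count:
Tue 08:00 start M46 → 1
Tue 16:00 end M46 → 0
Wed 08:00 start M48 → 1
Wed 15:00 end M48 → 0
Wed 15:00 start M47 → 1
Wed 15:00 start M49 → 2
Wed 18:00 end M47 → 1
Wed 22:00 end M49 → 0
Thu 07:00 start M50 → 1
Thu 15:00 end M50 → 0
Thu 19:00 start M52 → 1
Thu 21:00 start M51 → 2
Thu 23:00 end M51 → 1
Thu 23:00 end M52 → 0
Peak is 2, at Wed 15:00 (M47, M49).

2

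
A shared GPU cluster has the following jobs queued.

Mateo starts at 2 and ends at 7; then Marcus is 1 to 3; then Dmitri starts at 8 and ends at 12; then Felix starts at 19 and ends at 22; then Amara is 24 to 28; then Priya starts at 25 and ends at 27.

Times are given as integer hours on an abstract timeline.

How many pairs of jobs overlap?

Check each pair: they overlap iff neither finishes before the other starts.
Sorted by start: Marcus, Mateo, Dmitri, Felix, Amara, Priya.
Mateo starts before Marcus ends → Marcus and Mateo overlap.
Dmitri starts after Marcus ends — done with Marcus.
Dmitri starts after Mateo ends — done with Mateo.
Felix starts after Dmitri ends — done with Dmitri.
Amara starts after Felix ends — done with Felix.
Priya starts before Amara ends → Amara and Priya overlap.
Overlapping pairs: Amara & Priya, Marcus & Mateo — 2 in total.

2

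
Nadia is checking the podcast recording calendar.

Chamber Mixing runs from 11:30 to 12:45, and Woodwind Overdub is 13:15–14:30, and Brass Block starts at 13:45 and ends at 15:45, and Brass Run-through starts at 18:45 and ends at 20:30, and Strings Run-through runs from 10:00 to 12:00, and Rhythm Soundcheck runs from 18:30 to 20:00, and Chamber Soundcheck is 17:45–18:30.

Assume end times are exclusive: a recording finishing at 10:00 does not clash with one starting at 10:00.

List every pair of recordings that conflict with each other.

Sorted by start: Strings Run-through, Chamber Mixing, Woodwind Overdub, Brass Block, Chamber Soundcheck, Rhythm Soundcheck, Brass Run-through.
Chamber Mixing starts before Strings Run-through ends → Strings Run-through and Chamber Mixing overlap.
Woodwind Overdub starts after Strings Run-through ends, so nothing later overlaps Strings Run-through either.
Woodwind Overdub starts after Chamber Mixing ends, so nothing later overlaps Chamber Mixing either.
Brass Block starts before Woodwind Overdub ends → Woodwind Overdub and Brass Block overlap.
Chamber Soundcheck starts after Woodwind Overdub ends, so nothing later overlaps Woodwind Overdub either.
Chamber Soundcheck starts after Brass Block ends, so nothing later overlaps Brass Block either.
Rhythm Soundcheck starts exactly when Chamber Soundcheck ends (back-to-back, no overlap), so nothing later overlaps Chamber Soundcheck either.
Brass Run-through starts before Rhythm Soundcheck ends → Rhythm Soundcheck and Brass Run-through overlap.

Brass Block & Woodwind Overdub, Brass Run-through & Rhythm Soundcheck, Chamber Mixing & Strings Run-through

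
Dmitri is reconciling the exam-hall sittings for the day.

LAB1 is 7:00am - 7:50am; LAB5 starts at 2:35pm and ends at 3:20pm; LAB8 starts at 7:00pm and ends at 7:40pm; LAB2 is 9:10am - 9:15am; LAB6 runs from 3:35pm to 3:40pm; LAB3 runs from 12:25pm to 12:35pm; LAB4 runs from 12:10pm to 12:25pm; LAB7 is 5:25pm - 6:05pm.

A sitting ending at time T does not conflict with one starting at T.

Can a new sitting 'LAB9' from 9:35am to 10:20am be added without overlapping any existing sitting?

Yes — the slot is free

LAB1: ends 7:50am at or before LAB9 starts 9:35am → clear.
LAB2: ends 9:15am at or before LAB9 starts 9:35am → clear.
LAB4: starts 12:10pm at or after LAB9 ends 10:20am → clear.
LAB3: starts 12:25pm at or after LAB9 ends 10:20am → clear.
LAB5: starts 2:35pm at or after LAB9 ends 10:20am → clear.
LAB6: starts 3:35pm at or after LAB9 ends 10:20am → clear.
LAB7: starts 5:25pm at or after LAB9 ends 10:20am → clear.
LAB8: starts 7:00pm at or after LAB9 ends 10:20am → clear.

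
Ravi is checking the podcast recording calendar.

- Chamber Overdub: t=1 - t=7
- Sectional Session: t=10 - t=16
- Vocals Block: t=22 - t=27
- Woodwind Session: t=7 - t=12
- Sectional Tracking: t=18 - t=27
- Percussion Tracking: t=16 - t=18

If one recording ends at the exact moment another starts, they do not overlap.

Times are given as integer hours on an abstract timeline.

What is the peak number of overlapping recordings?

2

Walk through starts and ends in time order (an end at T is processed before a start at T):
t=1 start Chamber Overdub → 1
t=7 end Chamber Overdub → 0
t=7 start Woodwind Session → 1
t=10 start Sectional Session → 2
t=12 end Woodwind Session → 1
t=16 end Sectional Session → 0
t=16 start Percussion Tracking → 1
t=18 end Percussion Tracking → 0
t=18 start Sectional Tracking → 1
t=22 start Vocals Block → 2
t=27 end Sectional Tracking → 1
t=27 end Vocals Block → 0
Peak is 2, at t=10 (Sectional Session, Woodwind Session).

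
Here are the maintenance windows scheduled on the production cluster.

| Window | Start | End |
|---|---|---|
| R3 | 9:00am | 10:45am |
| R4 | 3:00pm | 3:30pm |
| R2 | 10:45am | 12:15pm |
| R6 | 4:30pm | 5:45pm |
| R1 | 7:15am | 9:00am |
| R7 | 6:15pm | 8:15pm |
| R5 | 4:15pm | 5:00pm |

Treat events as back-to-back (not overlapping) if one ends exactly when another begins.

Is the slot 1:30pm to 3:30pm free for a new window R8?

R1: ends 9:00am at or before R8 starts 1:30pm → clear.
R3: ends 10:45am at or before R8 starts 1:30pm → clear.
R2: ends 12:15pm at or before R8 starts 1:30pm → clear.
R4: starts 3:00pm before R8 ends 3:30pm, and ends 3:30pm after R8 starts 1:30pm → overlap.
R5: starts 4:15pm at or after R8 ends 3:30pm → clear.
R6: starts 4:30pm at or after R8 ends 3:30pm → clear.
R7: starts 6:15pm at or after R8 ends 3:30pm → clear.
R8 overlaps R4.

No — it overlaps R4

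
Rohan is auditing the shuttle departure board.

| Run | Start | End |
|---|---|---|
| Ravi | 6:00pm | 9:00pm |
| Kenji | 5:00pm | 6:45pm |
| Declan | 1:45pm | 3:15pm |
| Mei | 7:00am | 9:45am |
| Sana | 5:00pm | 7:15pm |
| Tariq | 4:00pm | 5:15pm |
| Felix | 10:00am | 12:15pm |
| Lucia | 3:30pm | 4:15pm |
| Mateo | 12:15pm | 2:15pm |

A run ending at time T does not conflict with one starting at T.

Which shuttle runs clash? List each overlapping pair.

Sorted by start: Mei, Felix, Mateo, Declan, Lucia, Tariq, Sana, Kenji, Ravi.
Felix starts after Mei ends, so Mei has no further overlaps.
Mateo starts exactly when Felix ends (back-to-back, no overlap), so Felix has no further overlaps.
Declan starts before Mateo ends → Mateo and Declan overlap.
Lucia starts after Mateo ends, so Mateo has no further overlaps.
Lucia starts after Declan ends, so Declan has no further overlaps.
Tariq starts before Lucia ends → Lucia and Tariq overlap.
Sana starts after Lucia ends, so Lucia has no further overlaps.
Sana starts before Tariq ends → Tariq and Sana overlap.
Kenji starts before Tariq ends → Tariq and Kenji overlap.
Ravi starts after Tariq ends.
Kenji starts before Sana ends → Sana and Kenji overlap.
Ravi starts before Sana ends → Sana and Ravi overlap.
Ravi starts before Kenji ends → Kenji and Ravi overlap.

Declan & Mateo, Kenji & Ravi, Kenji & Sana, Kenji & Tariq, Lucia & Tariq, Ravi & Sana, Sana & Tariq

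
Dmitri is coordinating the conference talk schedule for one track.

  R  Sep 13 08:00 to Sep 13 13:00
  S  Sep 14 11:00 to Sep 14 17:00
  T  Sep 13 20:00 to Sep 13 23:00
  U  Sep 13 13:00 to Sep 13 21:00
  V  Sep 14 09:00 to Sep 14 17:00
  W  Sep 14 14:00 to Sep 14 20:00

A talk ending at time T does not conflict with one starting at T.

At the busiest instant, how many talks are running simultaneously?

3

Walk through starts and ends in time order (an end at T is processed before a start at T):
Sep 13 08:00 start R → 1
Sep 13 13:00 end R → 0
Sep 13 13:00 start U → 1
Sep 13 20:00 start T → 2
Sep 13 21:00 end U → 1
Sep 13 23:00 end T → 0
Sep 14 09:00 start V → 1
Sep 14 11:00 start S → 2
Sep 14 14:00 start W → 3
Sep 14 17:00 end S → 2
Sep 14 17:00 end V → 1
Sep 14 20:00 end W → 0
Peak is 3, at Sep 14 14:00 (S, V, W).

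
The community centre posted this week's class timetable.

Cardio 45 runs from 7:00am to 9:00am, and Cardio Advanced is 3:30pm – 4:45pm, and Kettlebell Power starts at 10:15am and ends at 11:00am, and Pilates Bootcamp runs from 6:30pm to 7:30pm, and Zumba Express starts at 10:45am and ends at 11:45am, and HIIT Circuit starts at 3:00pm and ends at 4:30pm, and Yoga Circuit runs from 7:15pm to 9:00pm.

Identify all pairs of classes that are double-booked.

Two intervals overlap when each starts before the other ends.
Sorted by start: Cardio 45, Kettlebell Power, Zumba Express, HIIT Circuit, Cardio Advanced, Pilates Bootcamp, Yoga Circuit.
Kettlebell Power starts after Cardio 45 ends; Cardio 45 is clear from here.
Zumba Express starts before Kettlebell Power ends → Kettlebell Power and Zumba Express overlap.
HIIT Circuit starts after Kettlebell Power ends; Kettlebell Power is clear from here.
HIIT Circuit starts after Zumba Express ends; Zumba Express is clear from here.
Cardio Advanced starts before HIIT Circuit ends → HIIT Circuit and Cardio Advanced overlap.
Pilates Bootcamp starts after HIIT Circuit ends; HIIT Circuit is clear from here.
Pilates Bootcamp starts after Cardio Advanced ends; Cardio Advanced is clear from here.
Yoga Circuit starts before Pilates Bootcamp ends → Pilates Bootcamp and Yoga Circuit overlap.

Cardio Advanced & HIIT Circuit, Kettlebell Power & Zumba Express, Pilates Bootcamp & Yoga Circuit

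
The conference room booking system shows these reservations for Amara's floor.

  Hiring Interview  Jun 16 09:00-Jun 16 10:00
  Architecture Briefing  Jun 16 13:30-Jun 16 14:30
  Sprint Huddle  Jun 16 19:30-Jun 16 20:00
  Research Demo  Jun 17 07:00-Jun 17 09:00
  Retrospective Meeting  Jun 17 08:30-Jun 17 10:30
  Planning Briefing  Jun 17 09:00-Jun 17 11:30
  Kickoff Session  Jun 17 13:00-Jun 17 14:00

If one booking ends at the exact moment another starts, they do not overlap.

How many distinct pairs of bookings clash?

2

Sorted by start: Hiring Interview, Architecture Briefing, Sprint Huddle, Research Demo, Retrospective Meeting, Planning Briefing, Kickoff Session.
Architecture Briefing starts after Hiring Interview ends, so nothing later overlaps Hiring Interview either.
Sprint Huddle starts after Architecture Briefing ends, so nothing later overlaps Architecture Briefing either.
Research Demo starts after Sprint Huddle ends, so nothing later overlaps Sprint Huddle either.
Retrospective Meeting starts before Research Demo ends → Research Demo and Retrospective Meeting overlap.
Planning Briefing starts exactly when Research Demo ends (back-to-back, no overlap), so nothing later overlaps Research Demo either.
Planning Briefing starts before Retrospective Meeting ends → Retrospective Meeting and Planning Briefing overlap.
Kickoff Session starts after Retrospective Meeting ends.
Kickoff Session starts after Planning Briefing ends.
Overlapping pairs: Planning Briefing & Retrospective Meeting, Research Demo & Retrospective Meeting — 2 in total.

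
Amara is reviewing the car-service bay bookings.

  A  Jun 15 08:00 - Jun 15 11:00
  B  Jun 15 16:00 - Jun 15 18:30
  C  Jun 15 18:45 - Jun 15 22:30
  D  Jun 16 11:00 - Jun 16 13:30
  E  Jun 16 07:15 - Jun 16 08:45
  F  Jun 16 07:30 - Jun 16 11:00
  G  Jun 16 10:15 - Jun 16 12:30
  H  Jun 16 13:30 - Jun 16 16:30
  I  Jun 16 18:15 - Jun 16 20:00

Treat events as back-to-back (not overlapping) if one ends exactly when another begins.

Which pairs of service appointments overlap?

Sorted by start: A, B, C, E, F, G, D, H, I.
B starts after A ends — done with A.
C starts after B ends — done with B.
E starts after C ends — done with C.
F starts before E ends → E and F overlap.
G starts after E ends — done with E.
G starts before F ends → F and G overlap.
D starts exactly when F ends (back-to-back, no overlap) — done with F.
D starts before G ends → G and D overlap.
H starts after G ends — done with G.
H starts exactly when D ends (back-to-back, no overlap) — done with D.
I starts after H ends.

D & G, E & F, F & G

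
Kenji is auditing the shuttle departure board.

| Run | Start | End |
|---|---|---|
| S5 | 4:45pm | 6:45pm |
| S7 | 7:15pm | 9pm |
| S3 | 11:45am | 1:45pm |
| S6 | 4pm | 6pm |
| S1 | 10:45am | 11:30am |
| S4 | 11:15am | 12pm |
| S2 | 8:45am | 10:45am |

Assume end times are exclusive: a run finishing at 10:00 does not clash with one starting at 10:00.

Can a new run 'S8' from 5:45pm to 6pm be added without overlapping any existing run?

No — it overlaps S5, S6

S2: ends 10:45am at or before S8 starts 5:45pm → clear.
S1: ends 11:30am at or before S8 starts 5:45pm → clear.
S4: ends 12pm at or before S8 starts 5:45pm → clear.
S3: ends 1:45pm at or before S8 starts 5:45pm → clear.
S6: starts 4pm before S8 ends 6pm, and ends 6pm after S8 starts 5:45pm → overlap.
S5: starts 4:45pm before S8 ends 6pm, and ends 6:45pm after S8 starts 5:45pm → overlap.
S7: starts 7:15pm at or after S8 ends 6pm → clear.
S8 overlaps S5, S6.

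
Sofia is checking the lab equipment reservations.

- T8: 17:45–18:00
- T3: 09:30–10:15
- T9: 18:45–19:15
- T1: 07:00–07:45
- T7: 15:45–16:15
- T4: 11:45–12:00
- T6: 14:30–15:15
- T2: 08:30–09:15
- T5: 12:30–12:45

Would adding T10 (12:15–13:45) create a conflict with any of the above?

T1: ends 07:45 at or before T10 starts 12:15 → clear.
T2: ends 09:15 at or before T10 starts 12:15 → clear.
T3: ends 10:15 at or before T10 starts 12:15 → clear.
T4: ends 12:00 at or before T10 starts 12:15 → clear.
T5: starts 12:30 before T10 ends 13:45, and ends 12:45 after T10 starts 12:15 → overlap.
T6: starts 14:30 at or after T10 ends 13:45 → clear.
T7: starts 15:45 at or after T10 ends 13:45 → clear.
T8: starts 17:45 at or after T10 ends 13:45 → clear.
T9: starts 18:45 at or after T10 ends 13:45 → clear.
T10 overlaps T5.

Yes — it overlaps T5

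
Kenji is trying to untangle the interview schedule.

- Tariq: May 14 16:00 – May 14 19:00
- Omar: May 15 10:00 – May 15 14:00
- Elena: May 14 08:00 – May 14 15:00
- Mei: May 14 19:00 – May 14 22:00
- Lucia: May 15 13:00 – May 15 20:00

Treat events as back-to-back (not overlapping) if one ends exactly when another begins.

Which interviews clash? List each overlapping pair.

Lucia & Omar

Sorted by start: Elena, Tariq, Mei, Omar, Lucia.
Tariq starts after Elena ends — done with Elena.
Mei starts exactly when Tariq ends (back-to-back, no overlap) — done with Tariq.
Omar starts after Mei ends — done with Mei.
Lucia starts before Omar ends → Omar and Lucia overlap.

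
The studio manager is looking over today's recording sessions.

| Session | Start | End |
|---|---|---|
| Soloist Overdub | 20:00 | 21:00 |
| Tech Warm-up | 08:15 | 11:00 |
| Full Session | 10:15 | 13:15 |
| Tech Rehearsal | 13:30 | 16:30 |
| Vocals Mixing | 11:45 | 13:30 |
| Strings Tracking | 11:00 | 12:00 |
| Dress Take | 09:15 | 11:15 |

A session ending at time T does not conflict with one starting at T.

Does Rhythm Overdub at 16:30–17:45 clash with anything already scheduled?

No — it doesn't clash with anything

Tech Warm-up: ends 11:00 at or before Rhythm Overdub starts 16:30 → clear.
Dress Take: ends 11:15 at or before Rhythm Overdub starts 16:30 → clear.
Full Session: ends 13:15 at or before Rhythm Overdub starts 16:30 → clear.
Strings Tracking: ends 12:00 at or before Rhythm Overdub starts 16:30 → clear.
Vocals Mixing: ends 13:30 at or before Rhythm Overdub starts 16:30 → clear.
Tech Rehearsal: ends 16:30 at or before Rhythm Overdub starts 16:30 → clear.
Soloist Overdub: starts 20:00 at or after Rhythm Overdub ends 17:45 → clear.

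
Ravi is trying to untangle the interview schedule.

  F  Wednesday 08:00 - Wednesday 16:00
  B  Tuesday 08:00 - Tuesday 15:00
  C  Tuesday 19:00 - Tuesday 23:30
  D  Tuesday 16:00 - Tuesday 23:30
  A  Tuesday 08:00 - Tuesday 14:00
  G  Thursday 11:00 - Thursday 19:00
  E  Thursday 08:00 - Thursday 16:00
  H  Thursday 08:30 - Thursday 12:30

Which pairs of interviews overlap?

Check each pair: they overlap iff neither finishes before the other starts.
Sorted by start: A, B, D, C, F, E, H, G.
B starts before A ends → A and B overlap.
D starts after A ends — done with A.
D starts after B ends — done with B.
C starts before D ends → D and C overlap.
F starts after D ends — done with D.
F starts after C ends — done with C.
E starts after F ends — done with F.
H starts before E ends → E and H overlap.
G starts before E ends → E and G overlap.
G starts before H ends → H and G overlap.

A & B, C & D, E & G, E & H, G & H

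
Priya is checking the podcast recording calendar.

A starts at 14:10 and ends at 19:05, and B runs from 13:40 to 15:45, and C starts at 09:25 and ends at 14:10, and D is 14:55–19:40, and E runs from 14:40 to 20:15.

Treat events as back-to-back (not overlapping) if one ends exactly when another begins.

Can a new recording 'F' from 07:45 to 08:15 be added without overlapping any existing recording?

C: starts 09:25 at or after F ends 08:15 → clear.
B: starts 13:40 at or after F ends 08:15 → clear.
A: starts 14:10 at or after F ends 08:15 → clear.
E: starts 14:40 at or after F ends 08:15 → clear.
D: starts 14:55 at or after F ends 08:15 → clear.

Yes — the slot is free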